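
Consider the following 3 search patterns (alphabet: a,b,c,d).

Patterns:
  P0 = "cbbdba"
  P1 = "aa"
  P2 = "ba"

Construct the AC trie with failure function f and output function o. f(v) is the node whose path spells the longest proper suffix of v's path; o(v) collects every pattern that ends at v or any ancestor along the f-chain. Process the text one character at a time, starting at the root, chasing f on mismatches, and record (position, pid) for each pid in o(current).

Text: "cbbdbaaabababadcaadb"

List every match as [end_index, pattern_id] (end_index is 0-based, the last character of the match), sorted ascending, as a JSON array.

Build:
Trie (insert patterns):
  n0 'ε': a→7 b→9 c→1
  n1 'c': b→2
  n2 'cb': b→3
  n3 'cbb': d→4
  n4 'cbbd': b→5
  n5 'cbbdb': a→6
  n6 'cbbdba': ·  [P0 ends]
  n7 'a': a→8
  n8 'aa': ·  [P1 ends]
  n9 'b': a→10
  n10 'ba': ·  [P2 ends]

BFS fail/out derivation:
  n1('c'): parent n0 fail=0; on 'c' 0 → fail=0;  out ∅∪∅=∅
  n7('a'): parent n0 fail=0; on 'a' 0 → fail=0;  out ∅∪∅=∅
  n9('b'): parent n0 fail=0; on 'b' 0 → fail=0;  out ∅∪∅=∅
  n2('cb'): parent n1 fail=0; on 'b' 0 → fail=9;  out ∅∪∅=∅
  n8('aa'): parent n7 fail=0; on 'a' 0 → fail=7;  out {1}∪∅={1}
  n10('ba'): parent n9 fail=0; on 'a' 0 → fail=7;  out {2}∪∅={2}
  n3('cbb'): parent n2 fail=9; on 'b' 9→0 → fail=9;  out ∅∪∅=∅
  n4('cbbd'): parent n3 fail=9; on 'd' 9→0 → fail=0;  out ∅∪∅=∅
  n5('cbbdb'): parent n4 fail=0; on 'b' 0 → fail=9;  out ∅∪∅=∅
  n6('cbbdba'): parent n5 fail=9; on 'a' 9 → fail=10;  out {0}∪{2}={0,2}

Run:
i=0 'c': node 0→1
i=1 'b': node 1→2
i=2 'b': node 2→3
i=3 'd': node 3→4
i=4 'b': node 4→5
i=5 'a': node 5→6  ** P0@[0:5],P2@[4:5]
i=6 'a': node 6→8 ·f  ** P1@[5:6]
i=7 'a': node 8→8 ·f  ** P1@[6:7]
i=8 'b': node 8→9 ·f
i=9 'a': node 9→10  ** P2@[8:9]
i=10 'b': node 10→9 ·f
i=11 'a': node 9→10  ** P2@[10:11]
i=12 'b': node 10→9 ·f
i=13 'a': node 9→10  ** P2@[12:13]
i=14 'd': node 10→0 ·f
i=15 'c': node 0→1
i=16 'a': node 1→7 ·f
i=17 'a': node 7→8  ** P1@[16:17]
i=18 'd': node 8→0 ·f
i=19 'b': node 0→9

Matches: [[5,0],[5,2],[6,1],[7,1],[9,2],[11,2],[13,2],[17,1]]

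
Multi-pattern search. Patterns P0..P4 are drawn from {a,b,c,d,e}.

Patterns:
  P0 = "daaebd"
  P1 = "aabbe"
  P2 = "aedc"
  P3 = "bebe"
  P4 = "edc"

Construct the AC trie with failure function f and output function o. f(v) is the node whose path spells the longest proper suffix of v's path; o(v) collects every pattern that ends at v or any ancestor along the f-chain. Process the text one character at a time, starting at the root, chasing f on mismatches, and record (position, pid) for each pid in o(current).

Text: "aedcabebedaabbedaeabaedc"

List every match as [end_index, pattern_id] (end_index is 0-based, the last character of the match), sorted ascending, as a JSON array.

Construct AC machine:
Trie (insert patterns):
  0='ε' goto a→7 b→15 d→1 e→19
  1='d' goto a→2
  2='da' goto a→3
  3='daa' goto e→4
  4='daae' goto b→5
  5='daaeb' goto d→6
  6='daaebd' goto ·  [P0 ends]
  7='a' goto a→8 e→12
  8='aa' goto b→9
  9='aab' goto b→10
  10='aabb' goto e→11
  11='aabbe' goto ·  [P1 ends]
  12='ae' goto d→13
  13='aed' goto c→14
  14='aedc' goto ·  [P2 ends]
  15='b' goto e→16
  16='be' goto b→17
  17='beb' goto e→18
  18='bebe' goto ·  [P3 ends]
  19='e' goto d→20
  20='ed' goto c→21
  21='edc' goto ·  [P4 ends]

Failure links (BFS by depth):
  fail(1) 'd': from fail(0)=0 chase 'd': 0 ⇒ 0;  out=∅∪out(0)=∅
  fail(7) 'a': from fail(0)=0 chase 'a': 0 ⇒ 0;  out=∅∪out(0)=∅
  fail(15) 'b': from fail(0)=0 chase 'b': 0 ⇒ 0;  out=∅∪out(0)=∅
  fail(19) 'e': from fail(0)=0 chase 'e': 0 ⇒ 0;  out=∅∪out(0)=∅
  fail(2) 'da': from fail(1)=0 chase 'a': 0 ⇒ 7;  out=∅∪out(7)=∅
  fail(8) 'aa': from fail(7)=0 chase 'a': 0 ⇒ 7;  out=∅∪out(7)=∅
  fail(12) 'ae': from fail(7)=0 chase 'e': 0 ⇒ 19;  out=∅∪out(19)=∅
  fail(16) 'be': from fail(15)=0 chase 'e': 0 ⇒ 19;  out=∅∪out(19)=∅
  fail(20) 'ed': from fail(19)=0 chase 'd': 0 ⇒ 1;  out=∅∪out(1)=∅
  fail(3) 'daa': from fail(2)=7 chase 'a': 7 ⇒ 8;  out=∅∪out(8)=∅
  fail(9) 'aab': from fail(8)=7 chase 'b': 7→0 ⇒ 15;  out=∅∪out(15)=∅
  fail(13) 'aed': from fail(12)=19 chase 'd': 19 ⇒ 20;  out=∅∪out(20)=∅
  fail(17) 'beb': from fail(16)=19 chase 'b': 19→0 ⇒ 15;  out=∅∪out(15)=∅
  fail(21) 'edc': from fail(20)=1 chase 'c': 1→0 ⇒ 0;  out={4}∪out(0)={4}
  fail(4) 'daae': from fail(3)=8 chase 'e': 8→7 ⇒ 12;  out=∅∪out(12)=∅
  fail(10) 'aabb': from fail(9)=15 chase 'b': 15→0 ⇒ 15;  out=∅∪out(15)=∅
  fail(14) 'aedc': from fail(13)=20 chase 'c': 20 ⇒ 21;  out={2}∪out(21)={2,4}
  fail(18) 'bebe': from fail(17)=15 chase 'e': 15 ⇒ 16;  out={3}∪out(16)={3}
  fail(5) 'daaeb': from fail(4)=12 chase 'b': 12→19→0 ⇒ 15;  out=∅∪out(15)=∅
  fail(11) 'aabbe': from fail(10)=15 chase 'e': 15 ⇒ 16;  out={1}∪out(16)={1}
  fail(6) 'daaebd': from fail(5)=15 chase 'd': 15→0 ⇒ 1;  out={0}∪out(1)={0}

Text stream:
i=0 'a': node 0→7
i=1 'e': node 7→12
i=2 'd': node 12→13
i=3 'c': node 13→14  → match P2@[0:3],P4@[1:3]
i=4 'a': node 14→7 ·f
i=5 'b': node 7→15 ·f
i=6 'e': node 15→16
i=7 'b': node 16→17
i=8 'e': node 17→18  → match P3@[5:8]
i=9 'd': node 18→20 ·f
i=10 'a': node 20→2 ·f
i=11 'a': node 2→3
i=12 'b': node 3→9 ·f
i=13 'b': node 9→10
i=14 'e': node 10→11  → match P1@[10:14]
i=15 'd': node 11→20 ·f
i=16 'a': node 20→2 ·f
i=17 'e': node 2→12 ·f
i=18 'a': node 12→7 ·f
i=19 'b': node 7→15 ·f
i=20 'a': node 15→7 ·f
i=21 'e': node 7→12
i=22 'd': node 12→13
i=23 'c': node 13→14  → match P2@[20:23],P4@[21:23]

All matches (sorted): [[3,2],[3,4],[8,3],[14,1],[23,2],[23,4]]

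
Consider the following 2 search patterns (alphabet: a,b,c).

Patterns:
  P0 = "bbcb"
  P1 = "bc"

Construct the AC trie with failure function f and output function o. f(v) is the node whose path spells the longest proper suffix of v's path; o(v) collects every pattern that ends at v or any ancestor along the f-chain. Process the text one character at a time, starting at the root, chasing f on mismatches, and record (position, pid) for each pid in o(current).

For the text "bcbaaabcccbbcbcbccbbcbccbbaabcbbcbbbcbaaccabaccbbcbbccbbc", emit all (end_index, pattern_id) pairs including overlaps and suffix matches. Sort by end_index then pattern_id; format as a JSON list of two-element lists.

Build:
Trie (insert patterns):
  0='ε' goto b→1
  1='b' goto b→2 c→5
  2='bb' goto c→3
  3='bbc' goto b→4
  4='bbcb' goto ·  [P0 ends]
  5='bc' goto ·  [P1 ends]

BFS fail/out derivation:
  n1('b'): parent n0 fail=0; on 'b' 0 → fail=0;  out ∅∪∅=∅
  n2('bb'): parent n1 fail=0; on 'b' 0 → fail=1;  out ∅∪∅=∅
  n5('bc'): parent n1 fail=0; on 'c' 0 → fail=0;  out {1}∪∅={1}
  n3('bbc'): parent n2 fail=1; on 'c' 1 → fail=5;  out ∅∪{1}={1}
  n4('bbcb'): parent n3 fail=5; on 'b' 5→0 → fail=1;  out {0}∪∅={0}

Text stream:
[0] read 'b'  n0⇒n1
[1] read 'c'  n1⇒n5  → match P1@[0:1]
[2] read 'b'  n5⇒n1 ·f
[3] read 'a'  n1⇒n0 ·f
[4] read 'a'  n0⇒n0
[5] read 'a'  n0⇒n0
[6] read 'b'  n0⇒n1
[7] read 'c'  n1⇒n5  → match P1@[6:7]
[8] read 'c'  n5⇒n0 ·f
[9] read 'c'  n0⇒n0
[10] read 'b'  n0⇒n1
[11] read 'b'  n1⇒n2
[12] read 'c'  n2⇒n3  → match P1@[11:12]
[13] read 'b'  n3⇒n4  → match P0@[10:13]
[14] read 'c'  n4⇒n5 ·f  → match P1@[13:14]
[15] read 'b'  n5⇒n1 ·f
[16] read 'c'  n1⇒n5  → match P1@[15:16]
[17] read 'c'  n5⇒n0 ·f
[18] read 'b'  n0⇒n1
[19] read 'b'  n1⇒n2
[20] read 'c'  n2⇒n3  → match P1@[19:20]
[21] read 'b'  n3⇒n4  → match P0@[18:21]
[22] read 'c'  n4⇒n5 ·f  → match P1@[21:22]
[23] read 'c'  n5⇒n0 ·f
[24] read 'b'  n0⇒n1
[25] read 'b'  n1⇒n2
[26] read 'a'  n2⇒n0 ·f
[27] read 'a'  n0⇒n0
[28] read 'b'  n0⇒n1
[29] read 'c'  n1⇒n5  → match P1@[28:29]
[30] read 'b'  n5⇒n1 ·f
[31] read 'b'  n1⇒n2
[32] read 'c'  n2⇒n3  → match P1@[31:32]
[33] read 'b'  n3⇒n4  → match P0@[30:33]
[34] read 'b'  n4⇒n2 ·f
[35] read 'b'  n2⇒n2 ·f
[36] read 'c'  n2⇒n3  → match P1@[35:36]
[37] read 'b'  n3⇒n4  → match P0@[34:37]
[38] read 'a'  n4⇒n0 ·f
[39] read 'a'  n0⇒n0
[40] read 'c'  n0⇒n0
[41] read 'c'  n0⇒n0
[42] read 'a'  n0⇒n0
[43] read 'b'  n0⇒n1
[44] read 'a'  n1⇒n0 ·f
[45] read 'c'  n0⇒n0
[46] read 'c'  n0⇒n0
[47] read 'b'  n0⇒n1
[48] read 'b'  n1⇒n2
[49] read 'c'  n2⇒n3  → match P1@[48:49]
[50] read 'b'  n3⇒n4  → match P0@[47:50]
[51] read 'b'  n4⇒n2 ·f
[52] read 'c'  n2⇒n3  → match P1@[51:52]
[53] read 'c'  n3⇒n0 ·f
[54] read 'b'  n0⇒n1
[55] read 'b'  n1⇒n2
[56] read 'c'  n2⇒n3  → match P1@[55:56]

All matches (sorted): [[1,1],[7,1],[12,1],[13,0],[14,1],[16,1],[20,1],[21,0],[22,1],[29,1],[32,1],[33,0],[36,1],[37,0],[49,1],[50,0],[52,1],[56,1]]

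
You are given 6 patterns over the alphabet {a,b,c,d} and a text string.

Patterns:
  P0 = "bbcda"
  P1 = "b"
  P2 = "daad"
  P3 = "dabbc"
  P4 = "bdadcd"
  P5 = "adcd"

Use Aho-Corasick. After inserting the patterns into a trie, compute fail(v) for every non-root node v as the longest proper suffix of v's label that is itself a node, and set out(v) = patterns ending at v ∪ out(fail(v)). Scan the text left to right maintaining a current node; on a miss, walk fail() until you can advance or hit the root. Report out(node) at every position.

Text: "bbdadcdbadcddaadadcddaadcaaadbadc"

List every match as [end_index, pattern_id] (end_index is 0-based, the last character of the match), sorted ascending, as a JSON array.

Construct AC machine:
Trie (insert patterns):
  0='ε' goto a→18 b→1 d→6
  1='b' goto b→2 d→13  [P1 ends]
  2='bb' goto c→3
  3='bbc' goto d→4
  4='bbcd' goto a→5
  5='bbcda' goto ·  [P0 ends]
  6='d' goto a→7
  7='da' goto a→8 b→10
  8='daa' goto d→9
  9='daad' goto ·  [P2 ends]
  10='dab' goto b→11
  11='dabb' goto c→12
  12='dabbc' goto ·  [P3 ends]
  13='bd' goto a→14
  14='bda' goto d→15
  15='bdad' goto c→16
  16='bdadc' goto d→17
  17='bdadcd' goto ·  [P4 ends]
  18='a' goto d→19
  19='ad' goto c→20
  20='adc' goto d→21
  21='adcd' goto ·  [P5 ends]

BFS fail/out derivation:
  fail(1) 'b': from fail(0)=0 chase 'b': 0 ⇒ 0;  out={1}∪out(0)={1}
  fail(6) 'd': from fail(0)=0 chase 'd': 0 ⇒ 0;  out=∅∪out(0)=∅
  fail(18) 'a': from fail(0)=0 chase 'a': 0 ⇒ 0;  out=∅∪out(0)=∅
  fail(2) 'bb': from fail(1)=0 chase 'b': 0 ⇒ 1;  out=∅∪out(1)={1}
  fail(7) 'da': from fail(6)=0 chase 'a': 0 ⇒ 18;  out=∅∪out(18)=∅
  fail(13) 'bd': from fail(1)=0 chase 'd': 0 ⇒ 6;  out=∅∪out(6)=∅
  fail(19) 'ad': from fail(18)=0 chase 'd': 0 ⇒ 6;  out=∅∪out(6)=∅
  fail(3) 'bbc': from fail(2)=1 chase 'c': 1→0 ⇒ 0;  out=∅∪out(0)=∅
  fail(8) 'daa': from fail(7)=18 chase 'a': 18→0 ⇒ 18;  out=∅∪out(18)=∅
  fail(10) 'dab': from fail(7)=18 chase 'b': 18→0 ⇒ 1;  out=∅∪out(1)={1}
  fail(14) 'bda': from fail(13)=6 chase 'a': 6 ⇒ 7;  out=∅∪out(7)=∅
  fail(20) 'adc': from fail(19)=6 chase 'c': 6→0 ⇒ 0;  out=∅∪out(0)=∅
  fail(4) 'bbcd': from fail(3)=0 chase 'd': 0 ⇒ 6;  out=∅∪out(6)=∅
  fail(9) 'daad': from fail(8)=18 chase 'd': 18 ⇒ 19;  out={2}∪out(19)={2}
  fail(11) 'dabb': from fail(10)=1 chase 'b': 1 ⇒ 2;  out=∅∪out(2)={1}
  fail(15) 'bdad': from fail(14)=7 chase 'd': 7→18 ⇒ 19;  out=∅∪out(19)=∅
  fail(21) 'adcd': from fail(20)=0 chase 'd': 0 ⇒ 6;  out={5}∪out(6)={5}
  fail(5) 'bbcda': from fail(4)=6 chase 'a': 6 ⇒ 7;  out={0}∪out(7)={0}
  fail(12) 'dabbc': from fail(11)=2 chase 'c': 2 ⇒ 3;  out={3}∪out(3)={3}
  fail(16) 'bdadc': from fail(15)=19 chase 'c': 19 ⇒ 20;  out=∅∪out(20)=∅
  fail(17) 'bdadcd': from fail(16)=20 chase 'd': 20 ⇒ 21;  out={4}∪out(21)={4,5}

Text stream:
pos 0 'b': at 1  → match P1@[0:0]
pos 1 'b': at 2  → match P1@[1:1]
pos 2 'd': at 13 ·f
pos 3 'a': at 14
pos 4 'd': at 15
pos 5 'c': at 16
pos 6 'd': at 17  → match P4@[1:6],P5@[3:6]
pos 7 'b': at 1 ·f  → match P1@[7:7]
pos 8 'a': at 18 ·f
pos 9 'd': at 19
pos 10 'c': at 20
pos 11 'd': at 21  → match P5@[8:11]
pos 12 'd': at 6 ·f
pos 13 'a': at 7
pos 14 'a': at 8
pos 15 'd': at 9  → match P2@[12:15]
pos 16 'a': at 7 ·f
pos 17 'd': at 19 ·f
pos 18 'c': at 20
pos 19 'd': at 21  → match P5@[16:19]
pos 20 'd': at 6 ·f
pos 21 'a': at 7
pos 22 'a': at 8
pos 23 'd': at 9  → match P2@[20:23]
pos 24 'c': at 20 ·f
pos 25 'a': at 18 ·f
pos 26 'a': at 18 ·f
pos 27 'a': at 18 ·f
pos 28 'd': at 19
pos 29 'b': at 1 ·f  → match P1@[29:29]
pos 30 'a': at 18 ·f
pos 31 'd': at 19
pos 32 'c': at 20

Result: [[0,1],[1,1],[6,4],[6,5],[7,1],[11,5],[15,2],[19,5],[23,2],[29,1]]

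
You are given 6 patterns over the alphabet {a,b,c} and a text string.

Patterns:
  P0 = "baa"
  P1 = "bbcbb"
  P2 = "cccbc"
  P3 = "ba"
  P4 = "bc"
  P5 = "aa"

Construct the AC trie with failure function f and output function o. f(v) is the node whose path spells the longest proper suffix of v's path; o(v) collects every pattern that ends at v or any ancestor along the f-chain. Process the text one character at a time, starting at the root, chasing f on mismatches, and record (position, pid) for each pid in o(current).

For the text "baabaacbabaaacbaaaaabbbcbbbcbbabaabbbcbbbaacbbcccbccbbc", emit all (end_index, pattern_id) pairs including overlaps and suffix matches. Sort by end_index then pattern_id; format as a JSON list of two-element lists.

Build automaton:
Trie (insert patterns):
  0='ε' goto a→14 b→1 c→8
  1='b' goto a→2 b→4 c→13
  2='ba' goto a→3  ←P3
  3='baa' goto ·  ←P0
  4='bb' goto c→5
  5='bbc' goto b→6
  6='bbcb' goto b→7
  7='bbcbb' goto ·  ←P1
  8='c' goto c→9
  9='cc' goto c→10
  10='ccc' goto b→11
  11='cccb' goto c→12
  12='cccbc' goto ·  ←P2
  13='bc' goto ·  ←P4
  14='a' goto a→15
  15='aa' goto ·  ←P5

Failure links (BFS by depth):
  n1('b'): parent n0 fail=0; on 'b' 0 → fail=0;  out ∅∪∅=∅
  n8('c'): parent n0 fail=0; on 'c' 0 → fail=0;  out ∅∪∅=∅
  n14('a'): parent n0 fail=0; on 'a' 0 → fail=0;  out ∅∪∅=∅
  n2('ba'): parent n1 fail=0; on 'a' 0 → fail=14;  out {3}∪∅={3}
  n4('bb'): parent n1 fail=0; on 'b' 0 → fail=1;  out ∅∪∅=∅
  n9('cc'): parent n8 fail=0; on 'c' 0 → fail=8;  out ∅∪∅=∅
  n13('bc'): parent n1 fail=0; on 'c' 0 → fail=8;  out {4}∪∅={4}
  n15('aa'): parent n14 fail=0; on 'a' 0 → fail=14;  out {5}∪∅={5}
  n3('baa'): parent n2 fail=14; on 'a' 14 → fail=15;  out {0}∪{5}={0,5}
  n5('bbc'): parent n4 fail=1; on 'c' 1 → fail=13;  out ∅∪{4}={4}
  n10('ccc'): parent n9 fail=8; on 'c' 8 → fail=9;  out ∅∪∅=∅
  n6('bbcb'): parent n5 fail=13; on 'b' 13→8→0 → fail=1;  out ∅∪∅=∅
  n11('cccb'): parent n10 fail=9; on 'b' 9→8→0 → fail=1;  out ∅∪∅=∅
  n7('bbcbb'): parent n6 fail=1; on 'b' 1 → fail=4;  out {1}∪∅={1}
  n12('cccbc'): parent n11 fail=1; on 'c' 1 → fail=13;  out {2}∪{4}={2,4}

Run:
[0] read 'b'  n0⇒n1
[1] read 'a'  n1⇒n2  emit P3@[0:1]
[2] read 'a'  n2⇒n3  emit P0@[0:2],P5@[1:2]
[3] read 'b'  n3⇒n1 ·f
[4] read 'a'  n1⇒n2  emit P3@[3:4]
[5] read 'a'  n2⇒n3  emit P0@[3:5],P5@[4:5]
[6] read 'c'  n3⇒n8 ·f
[7] read 'b'  n8⇒n1 ·f
[8] read 'a'  n1⇒n2  emit P3@[7:8]
[9] read 'b'  n2⇒n1 ·f
[10] read 'a'  n1⇒n2  emit P3@[9:10]
[11] read 'a'  n2⇒n3  emit P0@[9:11],P5@[10:11]
[12] read 'a'  n3⇒n15 ·f  emit P5@[11:12]
[13] read 'c'  n15⇒n8 ·f
[14] read 'b'  n8⇒n1 ·f
[15] read 'a'  n1⇒n2  emit P3@[14:15]
[16] read 'a'  n2⇒n3  emit P0@[14:16],P5@[15:16]
[17] read 'a'  n3⇒n15 ·f  emit P5@[16:17]
[18] read 'a'  n15⇒n15 ·f  emit P5@[17:18]
[19] read 'a'  n15⇒n15 ·f  emit P5@[18:19]
[20] read 'b'  n15⇒n1 ·f
[21] read 'b'  n1⇒n4
[22] read 'b'  n4⇒n4 ·f
[23] read 'c'  n4⇒n5  emit P4@[22:23]
[24] read 'b'  n5⇒n6
[25] read 'b'  n6⇒n7  emit P1@[21:25]
[26] read 'b'  n7⇒n4 ·f
[27] read 'c'  n4⇒n5  emit P4@[26:27]
[28] read 'b'  n5⇒n6
[29] read 'b'  n6⇒n7  emit P1@[25:29]
[30] read 'a'  n7⇒n2 ·f  emit P3@[29:30]
[31] read 'b'  n2⇒n1 ·f
[32] read 'a'  n1⇒n2  emit P3@[31:32]
[33] read 'a'  n2⇒n3  emit P0@[31:33],P5@[32:33]
[34] read 'b'  n3⇒n1 ·f
[35] read 'b'  n1⇒n4
[36] read 'b'  n4⇒n4 ·f
[37] read 'c'  n4⇒n5  emit P4@[36:37]
[38] read 'b'  n5⇒n6
[39] read 'b'  n6⇒n7  emit P1@[35:39]
[40] read 'b'  n7⇒n4 ·f
[41] read 'a'  n4⇒n2 ·f  emit P3@[40:41]
[42] read 'a'  n2⇒n3  emit P0@[40:42],P5@[41:42]
[43] read 'c'  n3⇒n8 ·f
[44] read 'b'  n8⇒n1 ·f
[45] read 'b'  n1⇒n4
[46] read 'c'  n4⇒n5  emit P4@[45:46]
[47] read 'c'  n5⇒n9 ·f
[48] read 'c'  n9⇒n10
[49] read 'b'  n10⇒n11
[50] read 'c'  n11⇒n12  emit P2@[46:50],P4@[49:50]
[51] read 'c'  n12⇒n9 ·f
[52] read 'b'  n9⇒n1 ·f
[53] read 'b'  n1⇒n4
[54] read 'c'  n4⇒n5  emit P4@[53:54]

Matches: [[1,3],[2,0],[2,5],[4,3],[5,0],[5,5],[8,3],[10,3],[11,0],[11,5],[12,5],[15,3],[16,0],[16,5],[17,5],[18,5],[19,5],[23,4],[25,1],[27,4],[29,1],[30,3],[32,3],[33,0],[33,5],[37,4],[39,1],[41,3],[42,0],[42,5],[46,4],[50,2],[50,4],[54,4]]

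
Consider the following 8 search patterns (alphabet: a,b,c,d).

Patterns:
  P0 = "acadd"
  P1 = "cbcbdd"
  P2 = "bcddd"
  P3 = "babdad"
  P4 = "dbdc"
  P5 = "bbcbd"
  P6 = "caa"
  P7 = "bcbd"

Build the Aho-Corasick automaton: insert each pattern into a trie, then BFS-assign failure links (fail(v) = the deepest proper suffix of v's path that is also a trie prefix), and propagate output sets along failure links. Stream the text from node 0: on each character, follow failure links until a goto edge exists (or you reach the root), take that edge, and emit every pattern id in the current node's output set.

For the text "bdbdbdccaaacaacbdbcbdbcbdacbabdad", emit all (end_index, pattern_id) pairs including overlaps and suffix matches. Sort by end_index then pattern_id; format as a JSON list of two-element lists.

Construct AC machine:
Trie nodes:
  0='ε' goto a→1 b→12 c→6 d→22
  1='a' goto c→2
  2='ac' goto a→3
  3='aca' goto d→4
  4='acad' goto d→5
  5='acadd' goto ·  [P0 ends]
  6='c' goto a→30 b→7
  7='cb' goto c→8
  8='cbc' goto b→9
  9='cbcb' goto d→10
  10='cbcbd' goto d→11
  11='cbcbdd' goto ·  [P1 ends]
  12='b' goto a→17 b→26 c→13
  13='bc' goto b→32 d→14
  14='bcd' goto d→15
  15='bcdd' goto d→16
  16='bcddd' goto ·  [P2 ends]
  17='ba' goto b→18
  18='bab' goto d→19
  19='babd' goto a→20
  20='babda' goto d→21
  21='babdad' goto ·  [P3 ends]
  22='d' goto b→23
  23='db' goto d→24
  24='dbd' goto c→25
  25='dbdc' goto ·  [P4 ends]
  26='bb' goto c→27
  27='bbc' goto b→28
  28='bbcb' goto d→29
  29='bbcbd' goto ·  [P5 ends]
  30='ca' goto a→31
  31='caa' goto ·  [P6 ends]
  32='bcb' goto d→33
  33='bcbd' goto ·  [P7 ends]

Failure links (BFS by depth):
  fail(1) 'a': from fail(0)=0 chase 'a': 0 ⇒ 0;  out=∅∪out(0)=∅
  fail(6) 'c': from fail(0)=0 chase 'c': 0 ⇒ 0;  out=∅∪out(0)=∅
  fail(12) 'b': from fail(0)=0 chase 'b': 0 ⇒ 0;  out=∅∪out(0)=∅
  fail(22) 'd': from fail(0)=0 chase 'd': 0 ⇒ 0;  out=∅∪out(0)=∅
  fail(2) 'ac': from fail(1)=0 chase 'c': 0 ⇒ 6;  out=∅∪out(6)=∅
  fail(7) 'cb': from fail(6)=0 chase 'b': 0 ⇒ 12;  out=∅∪out(12)=∅
  fail(13) 'bc': from fail(12)=0 chase 'c': 0 ⇒ 6;  out=∅∪out(6)=∅
  fail(17) 'ba': from fail(12)=0 chase 'a': 0 ⇒ 1;  out=∅∪out(1)=∅
  fail(23) 'db': from fail(22)=0 chase 'b': 0 ⇒ 12;  out=∅∪out(12)=∅
  fail(26) 'bb': from fail(12)=0 chase 'b': 0 ⇒ 12;  out=∅∪out(12)=∅
  fail(30) 'ca': from fail(6)=0 chase 'a': 0 ⇒ 1;  out=∅∪out(1)=∅
  fail(3) 'aca': from fail(2)=6 chase 'a': 6 ⇒ 30;  out=∅∪out(30)=∅
  fail(8) 'cbc': from fail(7)=12 chase 'c': 12 ⇒ 13;  out=∅∪out(13)=∅
  fail(14) 'bcd': from fail(13)=6 chase 'd': 6→0 ⇒ 22;  out=∅∪out(22)=∅
  fail(18) 'bab': from fail(17)=1 chase 'b': 1→0 ⇒ 12;  out=∅∪out(12)=∅
  fail(24) 'dbd': from fail(23)=12 chase 'd': 12→0 ⇒ 22;  out=∅∪out(22)=∅
  fail(27) 'bbc': from fail(26)=12 chase 'c': 12 ⇒ 13;  out=∅∪out(13)=∅
  fail(31) 'caa': from fail(30)=1 chase 'a': 1→0 ⇒ 1;  out={6}∪out(1)={6}
  fail(32) 'bcb': from fail(13)=6 chase 'b': 6 ⇒ 7;  out=∅∪out(7)=∅
  fail(4) 'acad': from fail(3)=30 chase 'd': 30→1→0 ⇒ 22;  out=∅∪out(22)=∅
  fail(9) 'cbcb': from fail(8)=13 chase 'b': 13 ⇒ 32;  out=∅∪out(32)=∅
  fail(15) 'bcdd': from fail(14)=22 chase 'd': 22→0 ⇒ 22;  out=∅∪out(22)=∅
  fail(19) 'babd': from fail(18)=12 chase 'd': 12→0 ⇒ 22;  out=∅∪out(22)=∅
  fail(25) 'dbdc': from fail(24)=22 chase 'c': 22→0 ⇒ 6;  out={4}∪out(6)={4}
  fail(28) 'bbcb': from fail(27)=13 chase 'b': 13 ⇒ 32;  out=∅∪out(32)=∅
  fail(33) 'bcbd': from fail(32)=7 chase 'd': 7→12→0 ⇒ 22;  out={7}∪out(22)={7}
  fail(5) 'acadd': from fail(4)=22 chase 'd': 22→0 ⇒ 22;  out={0}∪out(22)={0}
  fail(10) 'cbcbd': from fail(9)=32 chase 'd': 32 ⇒ 33;  out=∅∪out(33)={7}
  fail(16) 'bcddd': from fail(15)=22 chase 'd': 22→0 ⇒ 22;  out={2}∪out(22)={2}
  fail(20) 'babda': from fail(19)=22 chase 'a': 22→0 ⇒ 1;  out=∅∪out(1)=∅
  fail(29) 'bbcbd': from fail(28)=32 chase 'd': 32 ⇒ 33;  out={5}∪out(33)={5,7}
  fail(11) 'cbcbdd': from fail(10)=33 chase 'd': 33→22→0 ⇒ 22;  out={1}∪out(22)={1}
  fail(21) 'babdad': from fail(20)=1 chase 'd': 1→0 ⇒ 22;  out={3}∪out(22)={3}

Text stream:
i=0 'b': node 0→12
i=1 'd': node 12→22 ·f
i=2 'b': node 22→23
i=3 'd': node 23→24
i=4 'b': node 24→23 ·f
i=5 'd': node 23→24
i=6 'c': node 24→25  emit P4@[3:6]
i=7 'c': node 25→6 ·f
i=8 'a': node 6→30
i=9 'a': node 30→31  emit P6@[7:9]
i=10 'a': node 31→1 ·f
i=11 'c': node 1→2
i=12 'a': node 2→3
i=13 'a': node 3→31 ·f  emit P6@[11:13]
i=14 'c': node 31→2 ·f
i=15 'b': node 2→7 ·f
i=16 'd': node 7→22 ·f
i=17 'b': node 22→23
i=18 'c': node 23→13 ·f
i=19 'b': node 13→32
i=20 'd': node 32→33  emit P7@[17:20]
i=21 'b': node 33→23 ·f
i=22 'c': node 23→13 ·f
i=23 'b': node 13→32
i=24 'd': node 32→33  emit P7@[21:24]
i=25 'a': node 33→1 ·f
i=26 'c': node 1→2
i=27 'b': node 2→7 ·f
i=28 'a': node 7→17 ·f
i=29 'b': node 17→18
i=30 'd': node 18→19
i=31 'a': node 19→20
i=32 'd': node 20→21  emit P3@[27:32]

Matches: [[6,4],[9,6],[13,6],[20,7],[24,7],[32,3]]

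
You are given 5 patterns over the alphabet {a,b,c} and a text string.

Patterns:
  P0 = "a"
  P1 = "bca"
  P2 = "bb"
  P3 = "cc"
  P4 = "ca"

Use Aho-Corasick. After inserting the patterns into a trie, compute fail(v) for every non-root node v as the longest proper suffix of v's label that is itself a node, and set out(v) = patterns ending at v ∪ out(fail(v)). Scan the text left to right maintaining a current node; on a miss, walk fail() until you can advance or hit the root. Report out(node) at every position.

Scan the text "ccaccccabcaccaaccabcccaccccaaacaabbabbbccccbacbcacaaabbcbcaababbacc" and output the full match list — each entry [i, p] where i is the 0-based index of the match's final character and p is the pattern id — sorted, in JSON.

Build automaton:
Trie nodes:
  n0 'ε': a→1 b→2 c→6
  n1 'a': ·  [P0 ends]
  n2 'b': b→5 c→3
  n3 'bc': a→4
  n4 'bca': ·  [P1 ends]
  n5 'bb': ·  [P2 ends]
  n6 'c': a→8 c→7
  n7 'cc': ·  [P3 ends]
  n8 'ca': ·  [P4 ends]

BFS fail/out derivation:
  fail(1) 'a': from fail(0)=0 chase 'a': 0 ⇒ 0;  out={0}∪out(0)={0}
  fail(2) 'b': from fail(0)=0 chase 'b': 0 ⇒ 0;  out=∅∪out(0)=∅
  fail(6) 'c': from fail(0)=0 chase 'c': 0 ⇒ 0;  out=∅∪out(0)=∅
  fail(3) 'bc': from fail(2)=0 chase 'c': 0 ⇒ 6;  out=∅∪out(6)=∅
  fail(5) 'bb': from fail(2)=0 chase 'b': 0 ⇒ 2;  out={2}∪out(2)={2}
  fail(7) 'cc': from fail(6)=0 chase 'c': 0 ⇒ 6;  out={3}∪out(6)={3}
  fail(8) 'ca': from fail(6)=0 chase 'a': 0 ⇒ 1;  out={4}∪out(1)={0,4}
  fail(4) 'bca': from fail(3)=6 chase 'a': 6 ⇒ 8;  out={1}∪out(8)={0,1,4}

Scan:
i=0 'c': node 0→6
i=1 'c': node 6→7  → match P3@[0:1]
i=2 'a': node 7→8 ·f  → match P0@[2:2],P4@[1:2]
i=3 'c': node 8→6 ·f
i=4 'c': node 6→7  → match P3@[3:4]
i=5 'c': node 7→7 ·f  → match P3@[4:5]
i=6 'c': node 7→7 ·f  → match P3@[5:6]
i=7 'a': node 7→8 ·f  → match P0@[7:7],P4@[6:7]
i=8 'b': node 8→2 ·f
i=9 'c': node 2→3
i=10 'a': node 3→4  → match P0@[10:10],P1@[8:10],P4@[9:10]
i=11 'c': node 4→6 ·f
i=12 'c': node 6→7  → match P3@[11:12]
i=13 'a': node 7→8 ·f  → match P0@[13:13],P4@[12:13]
i=14 'a': node 8→1 ·f  → match P0@[14:14]
i=15 'c': node 1→6 ·f
i=16 'c': node 6→7  → match P3@[15:16]
i=17 'a': node 7→8 ·f  → match P0@[17:17],P4@[16:17]
i=18 'b': node 8→2 ·f
i=19 'c': node 2→3
i=20 'c': node 3→7 ·f  → match P3@[19:20]
i=21 'c': node 7→7 ·f  → match P3@[20:21]
i=22 'a': node 7→8 ·f  → match P0@[22:22],P4@[21:22]
i=23 'c': node 8→6 ·f
i=24 'c': node 6→7  → match P3@[23:24]
i=25 'c': node 7→7 ·f  → match P3@[24:25]
i=26 'c': node 7→7 ·f  → match P3@[25:26]
i=27 'a': node 7→8 ·f  → match P0@[27:27],P4@[26:27]
i=28 'a': node 8→1 ·f  → match P0@[28:28]
i=29 'a': node 1→1 ·f  → match P0@[29:29]
i=30 'c': node 1→6 ·f
i=31 'a': node 6→8  → match P0@[31:31],P4@[30:31]
i=32 'a': node 8→1 ·f  → match P0@[32:32]
i=33 'b': node 1→2 ·f
i=34 'b': node 2→5  → match P2@[33:34]
i=35 'a': node 5→1 ·f  → match P0@[35:35]
i=36 'b': node 1→2 ·f
i=37 'b': node 2→5  → match P2@[36:37]
i=38 'b': node 5→5 ·f  → match P2@[37:38]
i=39 'c': node 5→3 ·f
i=40 'c': node 3→7 ·f  → match P3@[39:40]
i=41 'c': node 7→7 ·f  → match P3@[40:41]
i=42 'c': node 7→7 ·f  → match P3@[41:42]
i=43 'b': node 7→2 ·f
i=44 'a': node 2→1 ·f  → match P0@[44:44]
i=45 'c': node 1→6 ·f
i=46 'b': node 6→2 ·f
i=47 'c': node 2→3
i=48 'a': node 3→4  → match P0@[48:48],P1@[46:48],P4@[47:48]
i=49 'c': node 4→6 ·f
i=50 'a': node 6→8  → match P0@[50:50],P4@[49:50]
i=51 'a': node 8→1 ·f  → match P0@[51:51]
i=52 'a': node 1→1 ·f  → match P0@[52:52]
i=53 'b': node 1→2 ·f
i=54 'b': node 2→5  → match P2@[53:54]
i=55 'c': node 5→3 ·f
i=56 'b': node 3→2 ·f
i=57 'c': node 2→3
i=58 'a': node 3→4  → match P0@[58:58],P1@[56:58],P4@[57:58]
i=59 'a': node 4→1 ·f  → match P0@[59:59]
i=60 'b': node 1→2 ·f
i=61 'a': node 2→1 ·f  → match P0@[61:61]
i=62 'b': node 1→2 ·f
i=63 'b': node 2→5  → match P2@[62:63]
i=64 'a': node 5→1 ·f  → match P0@[64:64]
i=65 'c': node 1→6 ·f
i=66 'c': node 6→7  → match P3@[65:66]

Result: [[1,3],[2,0],[2,4],[4,3],[5,3],[6,3],[7,0],[7,4],[10,0],[10,1],[10,4],[12,3],[13,0],[13,4],[14,0],[16,3],[17,0],[17,4],[20,3],[21,3],[22,0],[22,4],[24,3],[25,3],[26,3],[27,0],[27,4],[28,0],[29,0],[31,0],[31,4],[32,0],[34,2],[35,0],[37,2],[38,2],[40,3],[41,3],[42,3],[44,0],[48,0],[48,1],[48,4],[50,0],[50,4],[51,0],[52,0],[54,2],[58,0],[58,1],[58,4],[59,0],[61,0],[63,2],[64,0],[66,3]]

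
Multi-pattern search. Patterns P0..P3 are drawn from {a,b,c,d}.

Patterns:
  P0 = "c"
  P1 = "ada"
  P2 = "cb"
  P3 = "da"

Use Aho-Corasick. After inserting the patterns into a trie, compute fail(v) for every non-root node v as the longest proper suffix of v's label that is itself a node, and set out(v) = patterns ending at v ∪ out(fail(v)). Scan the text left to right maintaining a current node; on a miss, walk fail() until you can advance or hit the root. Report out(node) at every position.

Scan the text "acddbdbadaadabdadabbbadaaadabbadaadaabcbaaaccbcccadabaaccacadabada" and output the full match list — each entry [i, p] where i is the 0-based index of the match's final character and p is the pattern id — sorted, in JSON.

Build:
Trie nodes:
  n0 'ε': a→2 c→1 d→6
  n1 'c': b→5  ←P0
  n2 'a': d→3
  n3 'ad': a→4
  n4 'ada': ·  ←P1
  n5 'cb': ·  ←P2
  n6 'd': a→7
  n7 'da': ·  ←P3

BFS fail/out derivation:
  n1('c'): parent n0 fail=0; on 'c' 0 → fail=0;  out {0}∪∅={0}
  n2('a'): parent n0 fail=0; on 'a' 0 → fail=0;  out ∅∪∅=∅
  n6('d'): parent n0 fail=0; on 'd' 0 → fail=0;  out ∅∪∅=∅
  n3('ad'): parent n2 fail=0; on 'd' 0 → fail=6;  out ∅∪∅=∅
  n5('cb'): parent n1 fail=0; on 'b' 0 → fail=0;  out {2}∪∅={2}
  n7('da'): parent n6 fail=0; on 'a' 0 → fail=2;  out {3}∪∅={3}
  n4('ada'): parent n3 fail=6; on 'a' 6 → fail=7;  out {1}∪{3}={1,3}

Run:
pos 0 'a': at 2
pos 1 'c': at 1 (fail-walked)  emit P0@[1:1]
pos 2 'd': at 6 (fail-walked)
pos 3 'd': at 6 (fail-walked)
pos 4 'b': at 0 (fail-walked)
pos 5 'd': at 6
pos 6 'b': at 0 (fail-walked)
pos 7 'a': at 2
pos 8 'd': at 3
pos 9 'a': at 4  emit P1@[7:9],P3@[8:9]
pos 10 'a': at 2 (fail-walked)
pos 11 'd': at 3
pos 12 'a': at 4  emit P1@[10:12],P3@[11:12]
pos 13 'b': at 0 (fail-walked)
pos 14 'd': at 6
pos 15 'a': at 7  emit P3@[14:15]
pos 16 'd': at 3 (fail-walked)
pos 17 'a': at 4  emit P1@[15:17],P3@[16:17]
pos 18 'b': at 0 (fail-walked)
pos 19 'b': at 0
pos 20 'b': at 0
pos 21 'a': at 2
pos 22 'd': at 3
pos 23 'a': at 4  emit P1@[21:23],P3@[22:23]
pos 24 'a': at 2 (fail-walked)
pos 25 'a': at 2 (fail-walked)
pos 26 'd': at 3
pos 27 'a': at 4  emit P1@[25:27],P3@[26:27]
pos 28 'b': at 0 (fail-walked)
pos 29 'b': at 0
pos 30 'a': at 2
pos 31 'd': at 3
pos 32 'a': at 4  emit P1@[30:32],P3@[31:32]
pos 33 'a': at 2 (fail-walked)
pos 34 'd': at 3
pos 35 'a': at 4  emit P1@[33:35],P3@[34:35]
pos 36 'a': at 2 (fail-walked)
pos 37 'b': at 0 (fail-walked)
pos 38 'c': at 1  emit P0@[38:38]
pos 39 'b': at 5  emit P2@[38:39]
pos 40 'a': at 2 (fail-walked)
pos 41 'a': at 2 (fail-walked)
pos 42 'a': at 2 (fail-walked)
pos 43 'c': at 1 (fail-walked)  emit P0@[43:43]
pos 44 'c': at 1 (fail-walked)  emit P0@[44:44]
pos 45 'b': at 5  emit P2@[44:45]
pos 46 'c': at 1 (fail-walked)  emit P0@[46:46]
pos 47 'c': at 1 (fail-walked)  emit P0@[47:47]
pos 48 'c': at 1 (fail-walked)  emit P0@[48:48]
pos 49 'a': at 2 (fail-walked)
pos 50 'd': at 3
pos 51 'a': at 4  emit P1@[49:51],P3@[50:51]
pos 52 'b': at 0 (fail-walked)
pos 53 'a': at 2
pos 54 'a': at 2 (fail-walked)
pos 55 'c': at 1 (fail-walked)  emit P0@[55:55]
pos 56 'c': at 1 (fail-walked)  emit P0@[56:56]
pos 57 'a': at 2 (fail-walked)
pos 58 'c': at 1 (fail-walked)  emit P0@[58:58]
pos 59 'a': at 2 (fail-walked)
pos 60 'd': at 3
pos 61 'a': at 4  emit P1@[59:61],P3@[60:61]
pos 62 'b': at 0 (fail-walked)
pos 63 'a': at 2
pos 64 'd': at 3
pos 65 'a': at 4  emit P1@[63:65],P3@[64:65]

All matches (sorted): [[1,0],[9,1],[9,3],[12,1],[12,3],[15,3],[17,1],[17,3],[23,1],[23,3],[27,1],[27,3],[32,1],[32,3],[35,1],[35,3],[38,0],[39,2],[43,0],[44,0],[45,2],[46,0],[47,0],[48,0],[51,1],[51,3],[55,0],[56,0],[58,0],[61,1],[61,3],[65,1],[65,3]]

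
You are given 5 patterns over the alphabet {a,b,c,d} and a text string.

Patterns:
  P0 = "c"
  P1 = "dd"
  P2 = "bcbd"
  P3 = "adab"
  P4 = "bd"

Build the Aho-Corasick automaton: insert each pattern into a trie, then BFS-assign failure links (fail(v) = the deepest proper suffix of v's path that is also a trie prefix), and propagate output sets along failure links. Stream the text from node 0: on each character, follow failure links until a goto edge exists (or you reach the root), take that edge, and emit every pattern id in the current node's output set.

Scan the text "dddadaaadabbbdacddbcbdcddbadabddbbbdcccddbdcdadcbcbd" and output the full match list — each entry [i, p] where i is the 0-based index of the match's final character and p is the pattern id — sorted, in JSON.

Build:
Trie nodes:
  n0 'ε': a→8 b→4 c→1 d→2
  n1 'c': ·  ←P0
  n2 'd': d→3
  n3 'dd': ·  ←P1
  n4 'b': c→5 d→12
  n5 'bc': b→6
  n6 'bcb': d→7
  n7 'bcbd': ·  ←P2
  n8 'a': d→9
  n9 'ad': a→10
  n10 'ada': b→11
  n11 'adab': ·  ←P3
  n12 'bd': ·  ←P4

BFS fail/out derivation:
  n1('c'): parent n0 fail=0; on 'c' 0 → fail=0;  out {0}∪∅={0}
  n2('d'): parent n0 fail=0; on 'd' 0 → fail=0;  out ∅∪∅=∅
  n4('b'): parent n0 fail=0; on 'b' 0 → fail=0;  out ∅∪∅=∅
  n8('a'): parent n0 fail=0; on 'a' 0 → fail=0;  out ∅∪∅=∅
  n3('dd'): parent n2 fail=0; on 'd' 0 → fail=2;  out {1}∪∅={1}
  n5('bc'): parent n4 fail=0; on 'c' 0 → fail=1;  out ∅∪{0}={0}
  n9('ad'): parent n8 fail=0; on 'd' 0 → fail=2;  out ∅∪∅=∅
  n12('bd'): parent n4 fail=0; on 'd' 0 → fail=2;  out {4}∪∅={4}
  n6('bcb'): parent n5 fail=1; on 'b' 1→0 → fail=4;  out ∅∪∅=∅
  n10('ada'): parent n9 fail=2; on 'a' 2→0 → fail=8;  out ∅∪∅=∅
  n7('bcbd'): parent n6 fail=4; on 'd' 4 → fail=12;  out {2}∪{4}={2,4}
  n11('adab'): parent n10 fail=8; on 'b' 8→0 → fail=4;  out {3}∪∅={3}

Text stream:
[0] read 'd'  n0⇒n2
[1] read 'd'  n2⇒n3  → match P1@[0:1]
[2] read 'd'  n3⇒n3 (fail-walked)  → match P1@[1:2]
[3] read 'a'  n3⇒n8 (fail-walked)
[4] read 'd'  n8⇒n9
[5] read 'a'  n9⇒n10
[6] read 'a'  n10⇒n8 (fail-walked)
[7] read 'a'  n8⇒n8 (fail-walked)
[8] read 'd'  n8⇒n9
[9] read 'a'  n9⇒n10
[10] read 'b'  n10⇒n11  → match P3@[7:10]
[11] read 'b'  n11⇒n4 (fail-walked)
[12] read 'b'  n4⇒n4 (fail-walked)
[13] read 'd'  n4⇒n12  → match P4@[12:13]
[14] read 'a'  n12⇒n8 (fail-walked)
[15] read 'c'  n8⇒n1 (fail-walked)  → match P0@[15:15]
[16] read 'd'  n1⇒n2 (fail-walked)
[17] read 'd'  n2⇒n3  → match P1@[16:17]
[18] read 'b'  n3⇒n4 (fail-walked)
[19] read 'c'  n4⇒n5  → match P0@[19:19]
[20] read 'b'  n5⇒n6
[21] read 'd'  n6⇒n7  → match P2@[18:21],P4@[20:21]
[22] read 'c'  n7⇒n1 (fail-walked)  → match P0@[22:22]
[23] read 'd'  n1⇒n2 (fail-walked)
[24] read 'd'  n2⇒n3  → match P1@[23:24]
[25] read 'b'  n3⇒n4 (fail-walked)
[26] read 'a'  n4⇒n8 (fail-walked)
[27] read 'd'  n8⇒n9
[28] read 'a'  n9⇒n10
[29] read 'b'  n10⇒n11  → match P3@[26:29]
[30] read 'd'  n11⇒n12 (fail-walked)  → match P4@[29:30]
[31] read 'd'  n12⇒n3 (fail-walked)  → match P1@[30:31]
[32] read 'b'  n3⇒n4 (fail-walked)
[33] read 'b'  n4⇒n4 (fail-walked)
[34] read 'b'  n4⇒n4 (fail-walked)
[35] read 'd'  n4⇒n12  → match P4@[34:35]
[36] read 'c'  n12⇒n1 (fail-walked)  → match P0@[36:36]
[37] read 'c'  n1⇒n1 (fail-walked)  → match P0@[37:37]
[38] read 'c'  n1⇒n1 (fail-walked)  → match P0@[38:38]
[39] read 'd'  n1⇒n2 (fail-walked)
[40] read 'd'  n2⇒n3  → match P1@[39:40]
[41] read 'b'  n3⇒n4 (fail-walked)
[42] read 'd'  n4⇒n12  → match P4@[41:42]
[43] read 'c'  n12⇒n1 (fail-walked)  → match P0@[43:43]
[44] read 'd'  n1⇒n2 (fail-walked)
[45] read 'a'  n2⇒n8 (fail-walked)
[46] read 'd'  n8⇒n9
[47] read 'c'  n9⇒n1 (fail-walked)  → match P0@[47:47]
[48] read 'b'  n1⇒n4 (fail-walked)
[49] read 'c'  n4⇒n5  → match P0@[49:49]
[50] read 'b'  n5⇒n6
[51] read 'd'  n6⇒n7  → match P2@[48:51],P4@[50:51]

Result: [[1,1],[2,1],[10,3],[13,4],[15,0],[17,1],[19,0],[21,2],[21,4],[22,0],[24,1],[29,3],[30,4],[31,1],[35,4],[36,0],[37,0],[38,0],[40,1],[42,4],[43,0],[47,0],[49,0],[51,2],[51,4]]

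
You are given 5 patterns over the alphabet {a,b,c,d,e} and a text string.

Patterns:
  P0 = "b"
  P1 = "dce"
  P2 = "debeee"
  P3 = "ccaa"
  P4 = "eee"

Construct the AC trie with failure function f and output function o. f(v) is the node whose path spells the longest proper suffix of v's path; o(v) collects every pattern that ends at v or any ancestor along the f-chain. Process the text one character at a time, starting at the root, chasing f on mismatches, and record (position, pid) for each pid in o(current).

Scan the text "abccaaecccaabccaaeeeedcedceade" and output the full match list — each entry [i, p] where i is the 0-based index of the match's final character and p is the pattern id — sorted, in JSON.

Build automaton:
Trie (insert patterns):
  0='ε' goto b→1 c→10 d→2 e→14
  1='b' goto ·  [P0 ends]
  2='d' goto c→3 e→5
  3='dc' goto e→4
  4='dce' goto ·  [P1 ends]
  5='de' goto b→6
  6='deb' goto e→7
  7='debe' goto e→8
  8='debee' goto e→9
  9='debeee' goto ·  [P2 ends]
  10='c' goto c→11
  11='cc' goto a→12
  12='cca' goto a→13
  13='ccaa' goto ·  [P3 ends]
  14='e' goto e→15
  15='ee' goto e→16
  16='eee' goto ·  [P4 ends]

Failure links (BFS by depth):
  fail(1) 'b': from fail(0)=0 chase 'b': 0 ⇒ 0;  out={0}∪out(0)={0}
  fail(2) 'd': from fail(0)=0 chase 'd': 0 ⇒ 0;  out=∅∪out(0)=∅
  fail(10) 'c': from fail(0)=0 chase 'c': 0 ⇒ 0;  out=∅∪out(0)=∅
  fail(14) 'e': from fail(0)=0 chase 'e': 0 ⇒ 0;  out=∅∪out(0)=∅
  fail(3) 'dc': from fail(2)=0 chase 'c': 0 ⇒ 10;  out=∅∪out(10)=∅
  fail(5) 'de': from fail(2)=0 chase 'e': 0 ⇒ 14;  out=∅∪out(14)=∅
  fail(11) 'cc': from fail(10)=0 chase 'c': 0 ⇒ 10;  out=∅∪out(10)=∅
  fail(15) 'ee': from fail(14)=0 chase 'e': 0 ⇒ 14;  out=∅∪out(14)=∅
  fail(4) 'dce': from fail(3)=10 chase 'e': 10→0 ⇒ 14;  out={1}∪out(14)={1}
  fail(6) 'deb': from fail(5)=14 chase 'b': 14→0 ⇒ 1;  out=∅∪out(1)={0}
  fail(12) 'cca': from fail(11)=10 chase 'a': 10→0 ⇒ 0;  out=∅∪out(0)=∅
  fail(16) 'eee': from fail(15)=14 chase 'e': 14 ⇒ 15;  out={4}∪out(15)={4}
  fail(7) 'debe': from fail(6)=1 chase 'e': 1→0 ⇒ 14;  out=∅∪out(14)=∅
  fail(13) 'ccaa': from fail(12)=0 chase 'a': 0 ⇒ 0;  out={3}∪out(0)={3}
  fail(8) 'debee': from fail(7)=14 chase 'e': 14 ⇒ 15;  out=∅∪out(15)=∅
  fail(9) 'debeee': from fail(8)=15 chase 'e': 15 ⇒ 16;  out={2}∪out(16)={2,4}

Text stream:
i=0 'a': node 0→0
i=1 'b': node 0→1  ** P0@[1:1]
i=2 'c': node 1→10 (via fail)
i=3 'c': node 10→11
i=4 'a': node 11→12
i=5 'a': node 12→13  ** P3@[2:5]
i=6 'e': node 13→14 (via fail)
i=7 'c': node 14→10 (via fail)
i=8 'c': node 10→11
i=9 'c': node 11→11 (via fail)
i=10 'a': node 11→12
i=11 'a': node 12→13  ** P3@[8:11]
i=12 'b': node 13→1 (via fail)  ** P0@[12:12]
i=13 'c': node 1→10 (via fail)
i=14 'c': node 10→11
i=15 'a': node 11→12
i=16 'a': node 12→13  ** P3@[13:16]
i=17 'e': node 13→14 (via fail)
i=18 'e': node 14→15
i=19 'e': node 15→16  ** P4@[17:19]
i=20 'e': node 16→16 (via fail)  ** P4@[18:20]
i=21 'd': node 16→2 (via fail)
i=22 'c': node 2→3
i=23 'e': node 3→4  ** P1@[21:23]
i=24 'd': node 4→2 (via fail)
i=25 'c': node 2→3
i=26 'e': node 3→4  ** P1@[24:26]
i=27 'a': node 4→0 (via fail)
i=28 'd': node 0→2
i=29 'e': node 2→5

Matches: [[1,0],[5,3],[11,3],[12,0],[16,3],[19,4],[20,4],[23,1],[26,1]]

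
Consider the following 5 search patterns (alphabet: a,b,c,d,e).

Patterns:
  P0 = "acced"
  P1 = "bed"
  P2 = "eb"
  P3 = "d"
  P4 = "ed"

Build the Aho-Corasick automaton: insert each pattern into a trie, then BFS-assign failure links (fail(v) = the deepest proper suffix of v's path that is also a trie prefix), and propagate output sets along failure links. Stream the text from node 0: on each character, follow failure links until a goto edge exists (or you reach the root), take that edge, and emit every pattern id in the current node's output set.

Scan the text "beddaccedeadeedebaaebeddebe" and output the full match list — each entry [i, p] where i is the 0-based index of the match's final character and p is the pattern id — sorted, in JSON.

Build:
Trie (insert patterns):
  0='ε' goto a→1 b→6 d→11 e→9
  1='a' goto c→2
  2='ac' goto c→3
  3='acc' goto e→4
  4='acce' goto d→5
  5='acced' goto ·  ←P0
  6='b' goto e→7
  7='be' goto d→8
  8='bed' goto ·  ←P1
  9='e' goto b→10 d→12
  10='eb' goto ·  ←P2
  11='d' goto ·  ←P3
  12='ed' goto ·  ←P4

Failure links (BFS by depth):
  fail(1) 'a': from fail(0)=0 chase 'a': 0 ⇒ 0;  out=∅∪out(0)=∅
  fail(6) 'b': from fail(0)=0 chase 'b': 0 ⇒ 0;  out=∅∪out(0)=∅
  fail(9) 'e': from fail(0)=0 chase 'e': 0 ⇒ 0;  out=∅∪out(0)=∅
  fail(11) 'd': from fail(0)=0 chase 'd': 0 ⇒ 0;  out={3}∪out(0)={3}
  fail(2) 'ac': from fail(1)=0 chase 'c': 0 ⇒ 0;  out=∅∪out(0)=∅
  fail(7) 'be': from fail(6)=0 chase 'e': 0 ⇒ 9;  out=∅∪out(9)=∅
  fail(10) 'eb': from fail(9)=0 chase 'b': 0 ⇒ 6;  out={2}∪out(6)={2}
  fail(12) 'ed': from fail(9)=0 chase 'd': 0 ⇒ 11;  out={4}∪out(11)={3,4}
  fail(3) 'acc': from fail(2)=0 chase 'c': 0 ⇒ 0;  out=∅∪out(0)=∅
  fail(8) 'bed': from fail(7)=9 chase 'd': 9 ⇒ 12;  out={1}∪out(12)={1,3,4}
  fail(4) 'acce': from fail(3)=0 chase 'e': 0 ⇒ 9;  out=∅∪out(9)=∅
  fail(5) 'acced': from fail(4)=9 chase 'd': 9 ⇒ 12;  out={0}∪out(12)={0,3,4}

Scan:
i=0 'b': node 0→6
i=1 'e': node 6→7
i=2 'd': node 7→8  emit P1@[0:2],P3@[2:2],P4@[1:2]
i=3 'd': node 8→11 ·f  emit P3@[3:3]
i=4 'a': node 11→1 ·f
i=5 'c': node 1→2
i=6 'c': node 2→3
i=7 'e': node 3→4
i=8 'd': node 4→5  emit P0@[4:8],P3@[8:8],P4@[7:8]
i=9 'e': node 5→9 ·f
i=10 'a': node 9→1 ·f
i=11 'd': node 1→11 ·f  emit P3@[11:11]
i=12 'e': node 11→9 ·f
i=13 'e': node 9→9 ·f
i=14 'd': node 9→12  emit P3@[14:14],P4@[13:14]
i=15 'e': node 12→9 ·f
i=16 'b': node 9→10  emit P2@[15:16]
i=17 'a': node 10→1 ·f
i=18 'a': node 1→1 ·f
i=19 'e': node 1→9 ·f
i=20 'b': node 9→10  emit P2@[19:20]
i=21 'e': node 10→7 ·f
i=22 'd': node 7→8  emit P1@[20:22],P3@[22:22],P4@[21:22]
i=23 'd': node 8→11 ·f  emit P3@[23:23]
i=24 'e': node 11→9 ·f
i=25 'b': node 9→10  emit P2@[24:25]
i=26 'e': node 10→7 ·f

Matches: [[2,1],[2,3],[2,4],[3,3],[8,0],[8,3],[8,4],[11,3],[14,3],[14,4],[16,2],[20,2],[22,1],[22,3],[22,4],[23,3],[25,2]]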